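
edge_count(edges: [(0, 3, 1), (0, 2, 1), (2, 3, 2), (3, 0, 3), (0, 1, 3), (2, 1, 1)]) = 6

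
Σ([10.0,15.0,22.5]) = 10.0 + 15.0 + 22.5
= 47.5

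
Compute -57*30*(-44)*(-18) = -1354320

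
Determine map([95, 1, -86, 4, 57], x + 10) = [105, 11, -76, 14, 67]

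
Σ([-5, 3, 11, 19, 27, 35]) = (-5) + 3 + 11 + 19 + 27 + 35
= 90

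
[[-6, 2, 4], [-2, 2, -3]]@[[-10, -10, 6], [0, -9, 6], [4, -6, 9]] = C[0][0] = (-6)*(-10) + (2)*(0) + (4)*(4) = 76
C[0][1] = (-6)*(-10) + (2)*(-9) + (4)*(-6) = 18
C[0][2] = (-6)*(6) + (2)*(6) + (4)*(9) = 12
C[1][0] = (-2)*(-10) + (2)*(0) + (-3)*(4) = 8
C[1][1] = (-2)*(-10) + (2)*(-9) + (-3)*(-6) = 20
C[1][2] = (-2)*(6) + (2)*(6) + (-3)*(9) = -27
= [[76, 18, 12], [8, 20, -27]]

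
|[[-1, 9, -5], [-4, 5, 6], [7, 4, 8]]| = (1)*(-1)*det([[5, 6], [4, 8]]) + (-1)*(9)*det([[-4, 6], [7, 8]]) + (1)*(-5)*det([[-4, 5], [7, 4]])
= -16 + 666 + 255
= 905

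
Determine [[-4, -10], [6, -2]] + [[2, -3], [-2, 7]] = [[-2, -13], [4, 5]]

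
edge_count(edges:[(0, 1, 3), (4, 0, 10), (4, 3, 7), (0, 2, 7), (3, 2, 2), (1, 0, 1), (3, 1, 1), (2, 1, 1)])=8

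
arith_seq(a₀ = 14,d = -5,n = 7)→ a_0 = 14 + 0*-5 = 14
a_1 = 14 + 1*-5 = 9
a_2 = 14 + 2*-5 = 4
...
= [14, 9, 4, -1, -6, -11, -16]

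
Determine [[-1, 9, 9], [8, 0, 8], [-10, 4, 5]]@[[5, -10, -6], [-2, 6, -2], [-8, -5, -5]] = C[0][0] = (-1)*(5) + (9)*(-2) + (9)*(-8) = -95
C[0][1] = (-1)*(-10) + (9)*(6) + (9)*(-5) = 19
C[0][2] = (-1)*(-6) + (9)*(-2) + (9)*(-5) = -57
C[1][0] = (8)*(5) + (0)*(-2) + (8)*(-8) = -24
C[1][1] = (8)*(-10) + (0)*(6) + (8)*(-5) = -120
C[1][2] = (8)*(-6) + (0)*(-2) + (8)*(-5) = -88
... (3 more cells)
= [[-95, 19, -57], [-24, -120, -88], [-98, 99, 27]]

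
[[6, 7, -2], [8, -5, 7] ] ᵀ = [[6, 8], [7, -5], [-2, 7]]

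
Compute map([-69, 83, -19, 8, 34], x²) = (-69)²=4761, (83)²=6889, (-19)²=361, (8)²=64, (34)²=1156
= [4761, 6889, 361, 64, 1156]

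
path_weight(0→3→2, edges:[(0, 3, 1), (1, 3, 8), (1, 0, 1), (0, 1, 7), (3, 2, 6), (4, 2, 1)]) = w(0→3)=1 + w(3→2)=6
= 7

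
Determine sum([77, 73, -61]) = 77 + 73 + (-61)
= 89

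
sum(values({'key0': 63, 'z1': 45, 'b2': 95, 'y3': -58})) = 145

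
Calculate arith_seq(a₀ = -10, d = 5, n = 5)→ [-10, -5, 0, 5, 10]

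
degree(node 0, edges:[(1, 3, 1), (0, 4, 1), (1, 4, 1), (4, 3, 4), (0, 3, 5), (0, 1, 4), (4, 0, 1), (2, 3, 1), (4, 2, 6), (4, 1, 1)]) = incident: (0,4), (0,3), (0,1), (4,0)
= 4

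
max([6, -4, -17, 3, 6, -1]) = 6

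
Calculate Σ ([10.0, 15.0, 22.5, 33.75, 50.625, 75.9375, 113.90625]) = 321.71875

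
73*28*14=28616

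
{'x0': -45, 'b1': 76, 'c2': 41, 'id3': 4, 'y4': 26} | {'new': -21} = {'x0': -45, 'b1': 76, 'c2': 41, 'id3': 4, 'y4': 26, 'new': -21}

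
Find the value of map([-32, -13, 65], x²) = (-32)²=1024, (-13)²=169, (65)²=4225
= [1024, 169, 4225]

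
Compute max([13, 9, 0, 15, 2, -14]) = 15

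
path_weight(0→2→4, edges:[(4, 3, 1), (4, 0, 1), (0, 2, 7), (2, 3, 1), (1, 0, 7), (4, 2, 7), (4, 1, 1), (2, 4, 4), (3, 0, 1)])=11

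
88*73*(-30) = -192720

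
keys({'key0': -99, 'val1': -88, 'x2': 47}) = ['key0', 'val1', 'x2']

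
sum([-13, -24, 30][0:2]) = slice → [-13, -24]
(-13) + (-24)
= -37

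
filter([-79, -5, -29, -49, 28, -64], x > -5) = keep x where x > -5: -79✗, -5✗, -29✗, -49✗, 28✓, -64✗
= [28]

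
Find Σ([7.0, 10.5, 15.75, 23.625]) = 7.0 + 10.5 + 15.75 + 23.625
= 56.875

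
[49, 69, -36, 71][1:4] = [69, -36, 71]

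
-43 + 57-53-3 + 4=-38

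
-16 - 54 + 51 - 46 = -65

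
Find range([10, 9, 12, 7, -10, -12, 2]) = 24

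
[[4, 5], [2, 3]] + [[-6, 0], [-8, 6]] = [[-2, 5], [-6, 9]]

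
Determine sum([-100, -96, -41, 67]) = -170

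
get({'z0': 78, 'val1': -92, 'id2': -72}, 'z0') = 78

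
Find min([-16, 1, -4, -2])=-16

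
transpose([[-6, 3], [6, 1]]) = [[-6, 6], [3, 1]]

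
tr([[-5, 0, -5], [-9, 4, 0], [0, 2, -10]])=diagonal: (-5) + 4 + (-10)
= -11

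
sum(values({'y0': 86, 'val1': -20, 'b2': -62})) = 86 + (-20) + (-62)
= 4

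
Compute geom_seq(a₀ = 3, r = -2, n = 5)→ [3, -6, 12, -24, 48]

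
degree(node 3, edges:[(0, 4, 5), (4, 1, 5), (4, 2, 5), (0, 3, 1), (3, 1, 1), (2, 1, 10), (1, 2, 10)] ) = 2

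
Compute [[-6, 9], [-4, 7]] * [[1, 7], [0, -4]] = C[0][0] = (-6)*(1) + (9)*(0) = -6
C[0][1] = (-6)*(7) + (9)*(-4) = -78
C[1][0] = (-4)*(1) + (7)*(0) = -4
C[1][1] = (-4)*(7) + (7)*(-4) = -56
= [[-6, -78], [-4, -56]]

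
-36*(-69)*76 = 188784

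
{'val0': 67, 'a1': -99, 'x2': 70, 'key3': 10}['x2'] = 70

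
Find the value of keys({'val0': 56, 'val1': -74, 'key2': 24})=['val0', 'val1', 'key2']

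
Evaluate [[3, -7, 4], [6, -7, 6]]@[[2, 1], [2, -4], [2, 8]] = [[0, 63], [10, 82]]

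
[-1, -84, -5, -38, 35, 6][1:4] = [-84, -5, -38]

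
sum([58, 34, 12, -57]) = 58 + 34 + 12 + (-57)
= 47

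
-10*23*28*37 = -238280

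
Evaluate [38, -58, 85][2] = 85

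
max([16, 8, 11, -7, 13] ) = 16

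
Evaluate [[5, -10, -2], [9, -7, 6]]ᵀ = [[5, 9], [-10, -7], [-2, 6]]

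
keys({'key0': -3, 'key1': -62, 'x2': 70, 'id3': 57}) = ['key0', 'key1', 'x2', 'id3']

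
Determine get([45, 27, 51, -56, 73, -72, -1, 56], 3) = -56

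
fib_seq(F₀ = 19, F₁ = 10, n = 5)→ [19, 10, 29, 39, 68]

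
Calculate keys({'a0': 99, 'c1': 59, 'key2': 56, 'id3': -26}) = ['a0', 'c1', 'key2', 'id3']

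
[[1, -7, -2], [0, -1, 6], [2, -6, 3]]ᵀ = [[1, 0, 2], [-7, -1, -6], [-2, 6, 3]]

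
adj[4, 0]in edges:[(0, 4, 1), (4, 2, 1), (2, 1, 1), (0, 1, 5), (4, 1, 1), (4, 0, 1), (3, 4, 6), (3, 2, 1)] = 1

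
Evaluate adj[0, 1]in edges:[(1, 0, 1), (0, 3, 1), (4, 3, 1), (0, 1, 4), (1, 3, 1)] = 4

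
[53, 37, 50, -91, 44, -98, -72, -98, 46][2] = 50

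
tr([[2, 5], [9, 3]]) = 5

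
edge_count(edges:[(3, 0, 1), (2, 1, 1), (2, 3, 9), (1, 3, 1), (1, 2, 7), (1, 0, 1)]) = 6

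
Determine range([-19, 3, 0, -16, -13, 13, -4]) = 32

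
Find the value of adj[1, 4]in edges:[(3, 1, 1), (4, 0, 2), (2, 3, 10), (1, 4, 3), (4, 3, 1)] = 3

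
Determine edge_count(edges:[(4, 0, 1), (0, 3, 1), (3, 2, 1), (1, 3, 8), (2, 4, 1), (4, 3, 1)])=6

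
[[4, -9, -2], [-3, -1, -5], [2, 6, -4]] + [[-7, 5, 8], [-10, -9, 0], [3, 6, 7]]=[[-3, -4, 6], [-13, -10, -5], [5, 12, 3]]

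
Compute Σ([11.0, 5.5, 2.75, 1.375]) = 11.0 + 5.5 + 2.75 + 1.375
= 20.625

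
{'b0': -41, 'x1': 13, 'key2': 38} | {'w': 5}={'b0': -41, 'x1': 13, 'key2': 38, 'w': 5}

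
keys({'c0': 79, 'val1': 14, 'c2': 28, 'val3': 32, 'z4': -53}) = ['c0', 'val1', 'c2', 'val3', 'z4']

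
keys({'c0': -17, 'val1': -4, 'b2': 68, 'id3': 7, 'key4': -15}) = ['c0', 'val1', 'b2', 'id3', 'key4']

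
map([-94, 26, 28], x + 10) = [-84, 36, 38]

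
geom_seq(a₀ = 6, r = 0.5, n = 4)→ [6.0, 3.0, 1.5, 0.75]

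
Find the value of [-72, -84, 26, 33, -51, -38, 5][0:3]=[-72, -84, 26]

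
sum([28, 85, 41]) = 28 + 85 + 41
= 154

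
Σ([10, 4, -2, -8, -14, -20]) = 10 + 4 + (-2) + (-8) + (-14) + (-20)
= -30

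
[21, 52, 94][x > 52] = keep x where x > 52: 21✗, 52✗, 94✓
= [94]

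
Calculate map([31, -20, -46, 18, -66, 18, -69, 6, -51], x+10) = [41, -10, -36, 28, -56, 28, -59, 16, -41]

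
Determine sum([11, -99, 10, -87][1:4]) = -176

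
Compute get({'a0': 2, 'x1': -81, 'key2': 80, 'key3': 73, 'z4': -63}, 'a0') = 2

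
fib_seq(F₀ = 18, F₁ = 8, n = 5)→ F_2 = F_1 + F_0 = 26
F_3 = F_2 + F_1 = 34
F_4 = F_3 + F_2 = 60
= [18, 8, 26, 34, 60]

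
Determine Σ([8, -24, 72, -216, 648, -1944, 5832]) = 4376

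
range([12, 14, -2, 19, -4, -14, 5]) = 33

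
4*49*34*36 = 239904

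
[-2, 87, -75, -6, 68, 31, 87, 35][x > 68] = keep x where x > 68: -2✗, 87✓, -75✗, -6✗, 68✗, 31✗, 87✓, 35✗
= [87, 87]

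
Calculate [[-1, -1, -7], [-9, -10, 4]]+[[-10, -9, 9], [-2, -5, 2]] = [[-11, -10, 2], [-11, -15, 6]]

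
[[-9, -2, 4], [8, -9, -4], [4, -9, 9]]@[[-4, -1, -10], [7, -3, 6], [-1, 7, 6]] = [[18, 43, 102], [-91, -9, -158], [-88, 86, -40]]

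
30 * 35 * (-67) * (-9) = 633150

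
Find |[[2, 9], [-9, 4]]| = 89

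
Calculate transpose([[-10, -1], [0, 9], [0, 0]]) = [[-10, 0, 0], [-1, 9, 0]]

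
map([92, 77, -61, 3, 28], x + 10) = 92+10=102, 77+10=87, -61+10=-51, 3+10=13, 28+10=38
= [102, 87, -51, 13, 38]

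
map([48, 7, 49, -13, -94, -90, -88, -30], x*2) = [96, 14, 98, -26, -188, -180, -176, -60]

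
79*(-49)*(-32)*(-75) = -9290400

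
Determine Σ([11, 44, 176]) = 11 + 44 + 176
= 231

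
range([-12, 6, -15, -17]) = 23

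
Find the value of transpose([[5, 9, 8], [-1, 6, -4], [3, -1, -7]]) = [[5, -1, 3], [9, 6, -1], [8, -4, -7]]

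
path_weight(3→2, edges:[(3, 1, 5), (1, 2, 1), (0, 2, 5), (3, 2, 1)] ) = w(3→2)=1
= 1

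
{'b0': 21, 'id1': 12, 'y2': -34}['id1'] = 12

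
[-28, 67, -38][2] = -38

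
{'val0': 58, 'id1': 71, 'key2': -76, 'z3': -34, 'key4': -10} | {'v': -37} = {'val0': 58, 'id1': 71, 'key2': -76, 'z3': -34, 'key4': -10, 'v': -37}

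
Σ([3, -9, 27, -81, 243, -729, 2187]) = 1641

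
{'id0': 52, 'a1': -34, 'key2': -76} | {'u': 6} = {'id0': 52, 'a1': -34, 'key2': -76, 'u': 6}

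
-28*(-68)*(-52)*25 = -2475200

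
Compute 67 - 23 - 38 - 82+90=14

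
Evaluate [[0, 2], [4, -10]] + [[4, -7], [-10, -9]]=[[4, -5], [-6, -19]]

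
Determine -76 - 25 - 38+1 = -138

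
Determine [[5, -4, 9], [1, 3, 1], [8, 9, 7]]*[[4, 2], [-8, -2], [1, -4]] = C[0][0] = (5)*(4) + (-4)*(-8) + (9)*(1) = 61
C[0][1] = (5)*(2) + (-4)*(-2) + (9)*(-4) = -18
C[1][0] = (1)*(4) + (3)*(-8) + (1)*(1) = -19
C[1][1] = (1)*(2) + (3)*(-2) + (1)*(-4) = -8
C[2][0] = (8)*(4) + (9)*(-8) + (7)*(1) = -33
C[2][1] = (8)*(2) + (9)*(-2) + (7)*(-4) = -30
= [[61, -18], [-19, -8], [-33, -30]]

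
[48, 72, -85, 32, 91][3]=32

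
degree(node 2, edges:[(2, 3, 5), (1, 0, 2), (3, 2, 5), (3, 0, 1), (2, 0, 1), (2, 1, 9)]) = incident: (2,3), (3,2), (2,0), (2,1)
= 4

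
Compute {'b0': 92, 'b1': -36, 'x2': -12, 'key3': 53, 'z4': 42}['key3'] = 53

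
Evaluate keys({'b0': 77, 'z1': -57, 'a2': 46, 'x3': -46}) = ['b0', 'z1', 'a2', 'x3']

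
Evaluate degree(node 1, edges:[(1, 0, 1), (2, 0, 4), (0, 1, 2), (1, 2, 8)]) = incident: (1,0), (0,1), (1,2)
= 3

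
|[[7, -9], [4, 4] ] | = 64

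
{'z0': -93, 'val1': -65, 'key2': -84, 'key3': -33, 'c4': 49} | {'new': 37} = {'z0': -93, 'val1': -65, 'key2': -84, 'key3': -33, 'c4': 49, 'new': 37}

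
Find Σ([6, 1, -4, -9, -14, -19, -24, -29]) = -92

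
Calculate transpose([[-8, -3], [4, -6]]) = [[-8, 4], [-3, -6]]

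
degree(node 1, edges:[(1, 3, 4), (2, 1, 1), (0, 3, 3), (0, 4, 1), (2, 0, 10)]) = incident: (1,3), (2,1)
= 2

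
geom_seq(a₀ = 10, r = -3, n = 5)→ [10, -30, 90, -270, 810]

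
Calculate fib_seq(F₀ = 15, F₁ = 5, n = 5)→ [15, 5, 20, 25, 45]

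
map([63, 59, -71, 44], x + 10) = 63+10=73, 59+10=69, -71+10=-61, 44+10=54
= [73, 69, -61, 54]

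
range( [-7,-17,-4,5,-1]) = 22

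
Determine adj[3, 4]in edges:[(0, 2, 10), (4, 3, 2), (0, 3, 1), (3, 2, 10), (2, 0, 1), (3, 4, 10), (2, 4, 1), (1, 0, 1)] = 10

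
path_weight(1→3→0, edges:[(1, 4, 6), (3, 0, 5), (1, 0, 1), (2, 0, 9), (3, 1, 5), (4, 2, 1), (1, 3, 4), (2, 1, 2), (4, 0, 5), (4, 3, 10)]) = w(1→3)=4 + w(3→0)=5
= 9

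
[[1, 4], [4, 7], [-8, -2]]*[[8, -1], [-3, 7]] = C[0][0] = (1)*(8) + (4)*(-3) = -4
C[0][1] = (1)*(-1) + (4)*(7) = 27
C[1][0] = (4)*(8) + (7)*(-3) = 11
C[1][1] = (4)*(-1) + (7)*(7) = 45
C[2][0] = (-8)*(8) + (-2)*(-3) = -58
C[2][1] = (-8)*(-1) + (-2)*(7) = -6
= [[-4, 27], [11, 45], [-58, -6]]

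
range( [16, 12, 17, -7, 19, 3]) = 26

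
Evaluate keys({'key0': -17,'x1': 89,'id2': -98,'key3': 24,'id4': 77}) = ['key0', 'x1', 'id2', 'key3', 'id4']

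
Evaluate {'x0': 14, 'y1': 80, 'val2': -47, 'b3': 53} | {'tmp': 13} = {'x0': 14, 'y1': 80, 'val2': -47, 'b3': 53, 'tmp': 13}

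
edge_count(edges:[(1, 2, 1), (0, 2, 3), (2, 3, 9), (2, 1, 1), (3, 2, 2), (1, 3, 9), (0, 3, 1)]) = 7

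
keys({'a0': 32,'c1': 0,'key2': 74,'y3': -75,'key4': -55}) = ['a0', 'c1', 'key2', 'y3', 'key4']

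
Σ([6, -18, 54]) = 42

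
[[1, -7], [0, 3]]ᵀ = [[1, 0], [-7, 3]]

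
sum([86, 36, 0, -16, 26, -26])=106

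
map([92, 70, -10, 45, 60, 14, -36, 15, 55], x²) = [8464, 4900, 100, 2025, 3600, 196, 1296, 225, 3025]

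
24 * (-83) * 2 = -3984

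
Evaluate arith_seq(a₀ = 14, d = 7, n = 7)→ [14, 21, 28, 35, 42, 49, 56]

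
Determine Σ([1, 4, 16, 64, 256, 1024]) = 1 + 4 + 16 + 64 + 256 + 1024
= 1365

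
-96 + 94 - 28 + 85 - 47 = 8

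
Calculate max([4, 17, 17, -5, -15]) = 17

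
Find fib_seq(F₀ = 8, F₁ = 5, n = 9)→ F_2 = F_1 + F_0 = 13
F_3 = F_2 + F_1 = 18
F_4 = F_3 + F_2 = 31
...
= [8, 5, 13, 18, 31, 49, 80, 129, 209]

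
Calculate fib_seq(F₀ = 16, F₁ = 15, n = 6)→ [16, 15, 31, 46, 77, 123]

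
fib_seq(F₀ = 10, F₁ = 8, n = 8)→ F_2 = F_1 + F_0 = 18
F_3 = F_2 + F_1 = 26
F_4 = F_3 + F_2 = 44
...
= [10, 8, 18, 26, 44, 70, 114, 184]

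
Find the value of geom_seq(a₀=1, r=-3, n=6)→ [1, -3, 9, -27, 81, -243]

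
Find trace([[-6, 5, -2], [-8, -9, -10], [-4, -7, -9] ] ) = -24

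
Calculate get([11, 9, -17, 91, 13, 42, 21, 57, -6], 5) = 42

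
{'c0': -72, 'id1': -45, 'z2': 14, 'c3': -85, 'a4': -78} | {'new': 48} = {'c0': -72, 'id1': -45, 'z2': 14, 'c3': -85, 'a4': -78, 'new': 48}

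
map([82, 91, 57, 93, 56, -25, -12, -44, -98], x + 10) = [92, 101, 67, 103, 66, -15, -2, -34, -88]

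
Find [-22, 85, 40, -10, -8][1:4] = [85, 40, -10]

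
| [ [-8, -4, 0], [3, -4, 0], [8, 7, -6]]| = -264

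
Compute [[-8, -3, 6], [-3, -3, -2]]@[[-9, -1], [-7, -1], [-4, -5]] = C[0][0] = (-8)*(-9) + (-3)*(-7) + (6)*(-4) = 69
C[0][1] = (-8)*(-1) + (-3)*(-1) + (6)*(-5) = -19
C[1][0] = (-3)*(-9) + (-3)*(-7) + (-2)*(-4) = 56
C[1][1] = (-3)*(-1) + (-3)*(-1) + (-2)*(-5) = 16
= [[69, -19], [56, 16]]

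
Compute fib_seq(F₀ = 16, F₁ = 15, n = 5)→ F_2 = F_1 + F_0 = 31
F_3 = F_2 + F_1 = 46
F_4 = F_3 + F_2 = 77
= [16, 15, 31, 46, 77]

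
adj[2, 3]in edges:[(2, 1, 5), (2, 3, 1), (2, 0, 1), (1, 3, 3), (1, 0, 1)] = 1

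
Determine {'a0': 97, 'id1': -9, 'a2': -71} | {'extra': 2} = {'a0': 97, 'id1': -9, 'a2': -71, 'extra': 2}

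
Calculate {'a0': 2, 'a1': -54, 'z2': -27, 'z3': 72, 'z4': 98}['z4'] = 98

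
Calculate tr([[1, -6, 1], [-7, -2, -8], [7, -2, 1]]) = diagonal: 1 + (-2) + 1
= 0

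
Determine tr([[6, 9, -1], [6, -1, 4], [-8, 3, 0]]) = diagonal: 6 + (-1) + 0
= 5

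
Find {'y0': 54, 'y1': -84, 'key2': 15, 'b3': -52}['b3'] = -52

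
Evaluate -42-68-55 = -165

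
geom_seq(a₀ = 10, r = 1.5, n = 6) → a_0 = 10*1.5^0 = 10.0
a_1 = 10*1.5^1 = 15.0
a_2 = 10*1.5^2 = 22.5
...
= [10.0, 15.0, 22.5, 33.75, 50.625, 75.9375]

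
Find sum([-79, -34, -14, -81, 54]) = -154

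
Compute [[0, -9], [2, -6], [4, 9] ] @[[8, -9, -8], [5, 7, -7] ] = [[-45, -63, 63], [-14, -60, 26], [77, 27, -95]]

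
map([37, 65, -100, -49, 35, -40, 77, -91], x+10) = 37+10=47, 65+10=75, -100+10=-90, -49+10=-39, 35+10=45, -40+10=-30, 77+10=87, -91+10=-81
= [47, 75, -90, -39, 45, -30, 87, -81]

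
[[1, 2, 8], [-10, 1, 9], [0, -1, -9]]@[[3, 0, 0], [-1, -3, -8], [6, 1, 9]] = C[0][0] = (1)*(3) + (2)*(-1) + (8)*(6) = 49
C[0][1] = (1)*(0) + (2)*(-3) + (8)*(1) = 2
C[0][2] = (1)*(0) + (2)*(-8) + (8)*(9) = 56
C[1][0] = (-10)*(3) + (1)*(-1) + (9)*(6) = 23
C[1][1] = (-10)*(0) + (1)*(-3) + (9)*(1) = 6
C[1][2] = (-10)*(0) + (1)*(-8) + (9)*(9) = 73
... (3 more cells)
= [[49, 2, 56], [23, 6, 73], [-53, -6, -73]]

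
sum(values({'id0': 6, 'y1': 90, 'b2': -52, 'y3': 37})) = 81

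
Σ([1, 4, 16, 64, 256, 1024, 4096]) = 1 + 4 + 16 + 64 + 256 + 1024 + 4096
= 5461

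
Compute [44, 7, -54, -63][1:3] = [7, -54]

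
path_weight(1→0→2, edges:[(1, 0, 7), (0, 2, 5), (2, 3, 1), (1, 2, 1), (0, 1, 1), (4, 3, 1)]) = w(1→0)=7 + w(0→2)=5
= 12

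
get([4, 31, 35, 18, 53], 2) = 35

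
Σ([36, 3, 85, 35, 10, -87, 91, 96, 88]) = 36 + 3 + 85 + 35 + 10 + (-87) + 91 + 96 + 88
= 357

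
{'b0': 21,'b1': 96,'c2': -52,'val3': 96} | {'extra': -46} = {'b0': 21, 'b1': 96, 'c2': -52, 'val3': 96, 'extra': -46}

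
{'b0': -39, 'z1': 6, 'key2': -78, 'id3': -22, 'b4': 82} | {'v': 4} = {'b0': -39, 'z1': 6, 'key2': -78, 'id3': -22, 'b4': 82, 'v': 4}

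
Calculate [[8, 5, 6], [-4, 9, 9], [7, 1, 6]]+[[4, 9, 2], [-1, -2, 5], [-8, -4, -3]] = [[12, 14, 8], [-5, 7, 14], [-1, -3, 3]]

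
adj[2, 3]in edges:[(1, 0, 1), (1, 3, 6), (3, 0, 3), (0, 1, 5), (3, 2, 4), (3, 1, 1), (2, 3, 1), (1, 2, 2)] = 1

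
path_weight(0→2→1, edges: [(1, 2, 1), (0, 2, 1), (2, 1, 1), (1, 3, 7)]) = 2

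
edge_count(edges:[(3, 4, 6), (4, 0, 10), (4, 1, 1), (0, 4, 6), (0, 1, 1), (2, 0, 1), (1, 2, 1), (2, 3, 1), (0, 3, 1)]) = 9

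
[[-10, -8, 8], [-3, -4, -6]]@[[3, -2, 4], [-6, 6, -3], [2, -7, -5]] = C[0][0] = (-10)*(3) + (-8)*(-6) + (8)*(2) = 34
C[0][1] = (-10)*(-2) + (-8)*(6) + (8)*(-7) = -84
C[0][2] = (-10)*(4) + (-8)*(-3) + (8)*(-5) = -56
C[1][0] = (-3)*(3) + (-4)*(-6) + (-6)*(2) = 3
C[1][1] = (-3)*(-2) + (-4)*(6) + (-6)*(-7) = 24
C[1][2] = (-3)*(4) + (-4)*(-3) + (-6)*(-5) = 30
= [[34, -84, -56], [3, 24, 30]]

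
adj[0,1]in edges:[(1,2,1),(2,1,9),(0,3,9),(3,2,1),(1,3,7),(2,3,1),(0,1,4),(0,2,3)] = 4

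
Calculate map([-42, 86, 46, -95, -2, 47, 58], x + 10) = [-32, 96, 56, -85, 8, 57, 68]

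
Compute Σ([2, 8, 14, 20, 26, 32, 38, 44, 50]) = 2 + 8 + 14 + 20 + 26 + 32 + 38 + 44 + 50
= 234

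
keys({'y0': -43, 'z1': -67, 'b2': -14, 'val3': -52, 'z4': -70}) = ['y0', 'z1', 'b2', 'val3', 'z4']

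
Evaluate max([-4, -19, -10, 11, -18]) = 11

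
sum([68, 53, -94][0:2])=121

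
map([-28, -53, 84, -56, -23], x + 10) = [-18, -43, 94, -46, -13]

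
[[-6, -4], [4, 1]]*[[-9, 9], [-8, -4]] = [[86, -38], [-44, 32]]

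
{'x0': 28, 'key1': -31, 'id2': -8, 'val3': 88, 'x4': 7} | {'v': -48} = {'x0': 28, 'key1': -31, 'id2': -8, 'val3': 88, 'x4': 7, 'v': -48}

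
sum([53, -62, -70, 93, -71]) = 53 + (-62) + (-70) + 93 + (-71)
= -57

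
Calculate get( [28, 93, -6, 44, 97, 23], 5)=23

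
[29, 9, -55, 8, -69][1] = 9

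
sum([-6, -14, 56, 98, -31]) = (-6) + (-14) + 56 + 98 + (-31)
= 103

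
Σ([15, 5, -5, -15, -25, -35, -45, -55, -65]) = 15 + 5 + (-5) + (-15) + (-25) + (-35) + (-45) + (-55) + (-65)
= -225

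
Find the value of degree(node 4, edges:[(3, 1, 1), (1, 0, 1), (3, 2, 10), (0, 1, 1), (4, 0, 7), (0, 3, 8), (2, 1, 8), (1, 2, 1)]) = 1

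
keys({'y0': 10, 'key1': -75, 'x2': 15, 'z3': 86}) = ['y0', 'key1', 'x2', 'z3']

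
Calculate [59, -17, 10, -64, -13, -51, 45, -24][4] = -13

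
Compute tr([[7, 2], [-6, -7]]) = 0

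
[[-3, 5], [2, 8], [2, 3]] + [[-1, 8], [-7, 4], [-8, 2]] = [[-4, 13], [-5, 12], [-6, 5]]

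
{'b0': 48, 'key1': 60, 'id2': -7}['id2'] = -7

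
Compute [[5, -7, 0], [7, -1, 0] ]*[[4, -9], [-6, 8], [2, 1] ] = C[0][0] = (5)*(4) + (-7)*(-6) + (0)*(2) = 62
C[0][1] = (5)*(-9) + (-7)*(8) + (0)*(1) = -101
C[1][0] = (7)*(4) + (-1)*(-6) + (0)*(2) = 34
C[1][1] = (7)*(-9) + (-1)*(8) + (0)*(1) = -71
= [[62, -101], [34, -71]]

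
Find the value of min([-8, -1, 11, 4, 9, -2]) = -8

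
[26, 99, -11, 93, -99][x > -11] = [26, 99, 93]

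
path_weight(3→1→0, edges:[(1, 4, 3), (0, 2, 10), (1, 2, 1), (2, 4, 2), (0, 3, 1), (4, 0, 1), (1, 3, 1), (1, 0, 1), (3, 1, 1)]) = w(3→1)=1 + w(1→0)=1
= 2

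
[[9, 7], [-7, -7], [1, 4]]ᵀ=[[9, -7, 1], [7, -7, 4]]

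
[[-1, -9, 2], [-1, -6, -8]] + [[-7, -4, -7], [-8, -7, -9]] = [[-8, -13, -5], [-9, -13, -17]]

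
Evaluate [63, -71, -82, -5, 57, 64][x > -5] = keep x where x > -5: 63✓, -71✗, -82✗, -5✗, 57✓, 64✓
= [63, 57, 64]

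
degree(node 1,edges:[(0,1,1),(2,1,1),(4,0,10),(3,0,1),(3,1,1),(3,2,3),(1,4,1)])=incident: (0,1), (2,1), (3,1), (1,4)
= 4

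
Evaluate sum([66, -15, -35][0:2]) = slice → [66, -15]
66 + (-15)
= 51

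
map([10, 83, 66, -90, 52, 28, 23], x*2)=10*2=20, 83*2=166, 66*2=132, -90*2=-180, 52*2=104, 28*2=56, 23*2=46
= [20, 166, 132, -180, 104, 56, 46]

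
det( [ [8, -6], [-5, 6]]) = (8)*(6) - (-6)*(-5)
= 18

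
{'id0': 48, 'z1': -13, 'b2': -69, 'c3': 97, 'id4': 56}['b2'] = -69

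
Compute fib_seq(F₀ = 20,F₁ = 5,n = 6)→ F_2 = F_1 + F_0 = 25
F_3 = F_2 + F_1 = 30
F_4 = F_3 + F_2 = 55
...
= [20, 5, 25, 30, 55, 85]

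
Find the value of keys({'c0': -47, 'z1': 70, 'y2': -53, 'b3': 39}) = ['c0', 'z1', 'y2', 'b3']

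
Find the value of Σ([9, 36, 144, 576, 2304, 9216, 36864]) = 49149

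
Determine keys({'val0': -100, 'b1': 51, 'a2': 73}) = ['val0', 'b1', 'a2']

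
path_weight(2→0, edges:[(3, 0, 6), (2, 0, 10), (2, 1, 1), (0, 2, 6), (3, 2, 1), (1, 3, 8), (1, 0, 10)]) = 10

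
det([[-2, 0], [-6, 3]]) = -6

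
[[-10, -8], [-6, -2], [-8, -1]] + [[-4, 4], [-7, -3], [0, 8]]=[[-14, -4], [-13, -5], [-8, 7]]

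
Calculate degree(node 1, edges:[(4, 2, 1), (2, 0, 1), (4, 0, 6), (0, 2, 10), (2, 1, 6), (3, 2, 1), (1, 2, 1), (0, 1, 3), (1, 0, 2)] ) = incident: (2,1), (1,2), (0,1), (1,0)
= 4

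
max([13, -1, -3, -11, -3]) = 13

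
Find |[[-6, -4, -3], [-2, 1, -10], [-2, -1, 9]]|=-158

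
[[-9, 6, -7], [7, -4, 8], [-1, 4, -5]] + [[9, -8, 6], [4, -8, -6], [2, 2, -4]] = [[0, -2, -1], [11, -12, 2], [1, 6, -9]]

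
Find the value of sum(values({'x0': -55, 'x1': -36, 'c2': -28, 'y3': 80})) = -39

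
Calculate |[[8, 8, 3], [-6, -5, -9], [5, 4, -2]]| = (1)*(8)*det([[-5, -9], [4, -2]]) + (-1)*(8)*det([[-6, -9], [5, -2]]) + (1)*(3)*det([[-6, -5], [5, 4]])
= 368 + -456 + 3
= -85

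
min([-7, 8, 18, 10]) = -7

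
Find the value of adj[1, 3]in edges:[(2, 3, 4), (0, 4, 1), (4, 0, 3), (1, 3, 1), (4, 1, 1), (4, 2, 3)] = 1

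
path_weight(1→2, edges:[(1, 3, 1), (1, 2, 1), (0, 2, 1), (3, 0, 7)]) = 1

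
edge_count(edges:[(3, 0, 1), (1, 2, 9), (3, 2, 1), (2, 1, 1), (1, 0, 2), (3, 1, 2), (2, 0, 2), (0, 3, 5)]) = 8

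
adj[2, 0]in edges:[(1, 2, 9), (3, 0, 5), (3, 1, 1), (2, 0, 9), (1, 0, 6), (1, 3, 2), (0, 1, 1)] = 9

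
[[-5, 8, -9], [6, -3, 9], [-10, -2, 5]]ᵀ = [[-5, 6, -10], [8, -3, -2], [-9, 9, 5]]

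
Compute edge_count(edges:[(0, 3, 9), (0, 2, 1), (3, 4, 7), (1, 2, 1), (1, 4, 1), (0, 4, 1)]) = 6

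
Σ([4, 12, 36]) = 52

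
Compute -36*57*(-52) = 106704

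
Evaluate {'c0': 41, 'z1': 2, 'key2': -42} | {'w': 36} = {'c0': 41, 'z1': 2, 'key2': -42, 'w': 36}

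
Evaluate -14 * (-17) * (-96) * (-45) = 1028160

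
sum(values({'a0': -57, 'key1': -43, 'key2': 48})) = (-57) + (-43) + 48
= -52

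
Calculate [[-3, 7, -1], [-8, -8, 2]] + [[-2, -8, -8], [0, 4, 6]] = [[-5, -1, -9], [-8, -4, 8]]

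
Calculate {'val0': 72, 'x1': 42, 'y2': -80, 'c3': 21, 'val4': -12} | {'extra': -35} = {'val0': 72, 'x1': 42, 'y2': -80, 'c3': 21, 'val4': -12, 'extra': -35}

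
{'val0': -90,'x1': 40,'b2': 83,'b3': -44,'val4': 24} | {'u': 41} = {'val0': -90, 'x1': 40, 'b2': 83, 'b3': -44, 'val4': 24, 'u': 41}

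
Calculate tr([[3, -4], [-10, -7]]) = diagonal: 3 + (-7)
= -4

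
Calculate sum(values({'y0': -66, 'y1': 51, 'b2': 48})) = 33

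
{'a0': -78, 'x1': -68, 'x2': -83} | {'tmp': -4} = {'a0': -78, 'x1': -68, 'x2': -83, 'tmp': -4}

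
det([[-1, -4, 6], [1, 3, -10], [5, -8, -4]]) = (1)*(-1)*det([[3, -10], [-8, -4]]) + (-1)*(-4)*det([[1, -10], [5, -4]]) + (1)*(6)*det([[1, 3], [5, -8]])
= 92 + 184 + -138
= 138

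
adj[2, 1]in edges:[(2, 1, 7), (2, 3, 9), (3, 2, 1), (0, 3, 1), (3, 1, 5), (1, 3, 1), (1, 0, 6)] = 7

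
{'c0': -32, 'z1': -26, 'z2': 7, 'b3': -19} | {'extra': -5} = {'c0': -32, 'z1': -26, 'z2': 7, 'b3': -19, 'extra': -5}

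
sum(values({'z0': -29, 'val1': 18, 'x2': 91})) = (-29) + 18 + 91
= 80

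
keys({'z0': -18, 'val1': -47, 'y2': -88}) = ['z0', 'val1', 'y2']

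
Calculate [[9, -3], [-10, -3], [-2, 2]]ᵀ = [[9, -10, -2], [-3, -3, 2]]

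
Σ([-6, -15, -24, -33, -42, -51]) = (-6) + (-15) + (-24) + (-33) + (-42) + (-51)
= -171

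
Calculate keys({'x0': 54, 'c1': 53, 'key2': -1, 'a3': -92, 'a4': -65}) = ['x0', 'c1', 'key2', 'a3', 'a4']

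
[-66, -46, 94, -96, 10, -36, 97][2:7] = [94, -96, 10, -36, 97]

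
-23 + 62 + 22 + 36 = 97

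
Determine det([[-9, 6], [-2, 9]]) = (-9)*(9) - (6)*(-2)
= -69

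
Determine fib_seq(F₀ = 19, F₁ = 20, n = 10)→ [19, 20, 39, 59, 98, 157, 255, 412, 667, 1079]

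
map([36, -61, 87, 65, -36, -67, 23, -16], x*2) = 36*2=72, -61*2=-122, 87*2=174, 65*2=130, -36*2=-72, -67*2=-134, 23*2=46, -16*2=-32
= [72, -122, 174, 130, -72, -134, 46, -32]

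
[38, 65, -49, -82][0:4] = [38, 65, -49, -82]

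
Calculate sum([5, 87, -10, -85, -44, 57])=5 + 87 + (-10) + (-85) + (-44) + 57
= 10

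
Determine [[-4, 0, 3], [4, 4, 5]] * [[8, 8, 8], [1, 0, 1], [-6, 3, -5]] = C[0][0] = (-4)*(8) + (0)*(1) + (3)*(-6) = -50
C[0][1] = (-4)*(8) + (0)*(0) + (3)*(3) = -23
C[0][2] = (-4)*(8) + (0)*(1) + (3)*(-5) = -47
C[1][0] = (4)*(8) + (4)*(1) + (5)*(-6) = 6
C[1][1] = (4)*(8) + (4)*(0) + (5)*(3) = 47
C[1][2] = (4)*(8) + (4)*(1) + (5)*(-5) = 11
= [[-50, -23, -47], [6, 47, 11]]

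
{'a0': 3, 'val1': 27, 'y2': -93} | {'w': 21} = {'a0': 3, 'val1': 27, 'y2': -93, 'w': 21}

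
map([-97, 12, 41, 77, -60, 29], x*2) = [-194, 24, 82, 154, -120, 58]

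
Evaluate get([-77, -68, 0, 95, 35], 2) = 0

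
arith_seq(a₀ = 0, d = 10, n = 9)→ a_0 = 0 + 0*10 = 0
a_1 = 0 + 1*10 = 10
a_2 = 0 + 2*10 = 20
...
= [0, 10, 20, 30, 40, 50, 60, 70, 80]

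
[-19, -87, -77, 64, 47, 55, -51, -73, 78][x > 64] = [78]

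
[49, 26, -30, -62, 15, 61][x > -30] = [49, 26, 15, 61]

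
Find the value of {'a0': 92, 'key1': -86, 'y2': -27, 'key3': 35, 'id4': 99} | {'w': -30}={'a0': 92, 'key1': -86, 'y2': -27, 'key3': 35, 'id4': 99, 'w': -30}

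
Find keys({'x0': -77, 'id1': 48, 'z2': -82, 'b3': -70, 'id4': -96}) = ['x0', 'id1', 'z2', 'b3', 'id4']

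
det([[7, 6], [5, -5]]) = (7)*(-5) - (6)*(5)
= -65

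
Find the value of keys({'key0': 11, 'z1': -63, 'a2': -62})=['key0', 'z1', 'a2']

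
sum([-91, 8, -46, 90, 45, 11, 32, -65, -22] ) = -38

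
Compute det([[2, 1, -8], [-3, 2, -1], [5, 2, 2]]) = 141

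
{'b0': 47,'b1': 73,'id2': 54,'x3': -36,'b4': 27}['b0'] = 47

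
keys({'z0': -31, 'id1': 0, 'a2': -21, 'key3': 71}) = ['z0', 'id1', 'a2', 'key3']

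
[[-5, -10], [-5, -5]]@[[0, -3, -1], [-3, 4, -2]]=C[0][0] = (-5)*(0) + (-10)*(-3) = 30
C[0][1] = (-5)*(-3) + (-10)*(4) = -25
C[0][2] = (-5)*(-1) + (-10)*(-2) = 25
C[1][0] = (-5)*(0) + (-5)*(-3) = 15
C[1][1] = (-5)*(-3) + (-5)*(4) = -5
C[1][2] = (-5)*(-1) + (-5)*(-2) = 15
= [[30, -25, 25], [15, -5, 15]]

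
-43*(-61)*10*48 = 1259040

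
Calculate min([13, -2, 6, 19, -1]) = -2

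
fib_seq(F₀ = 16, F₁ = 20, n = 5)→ [16, 20, 36, 56, 92]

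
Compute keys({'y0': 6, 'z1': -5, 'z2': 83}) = ['y0', 'z1', 'z2']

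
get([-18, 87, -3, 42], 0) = -18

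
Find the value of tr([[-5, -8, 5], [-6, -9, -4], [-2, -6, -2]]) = diagonal: (-5) + (-9) + (-2)
= -16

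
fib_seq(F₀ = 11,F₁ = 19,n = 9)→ [11, 19, 30, 49, 79, 128, 207, 335, 542]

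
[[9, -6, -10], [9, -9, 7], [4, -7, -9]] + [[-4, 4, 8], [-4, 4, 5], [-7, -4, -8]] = [[5, -2, -2], [5, -5, 12], [-3, -11, -17]]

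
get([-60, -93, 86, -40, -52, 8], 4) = -52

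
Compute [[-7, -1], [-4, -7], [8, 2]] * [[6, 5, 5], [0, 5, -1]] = C[0][0] = (-7)*(6) + (-1)*(0) = -42
C[0][1] = (-7)*(5) + (-1)*(5) = -40
C[0][2] = (-7)*(5) + (-1)*(-1) = -34
C[1][0] = (-4)*(6) + (-7)*(0) = -24
C[1][1] = (-4)*(5) + (-7)*(5) = -55
C[1][2] = (-4)*(5) + (-7)*(-1) = -13
... (3 more cells)
= [[-42, -40, -34], [-24, -55, -13], [48, 50, 38]]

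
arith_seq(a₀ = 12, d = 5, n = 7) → [12, 17, 22, 27, 32, 37, 42]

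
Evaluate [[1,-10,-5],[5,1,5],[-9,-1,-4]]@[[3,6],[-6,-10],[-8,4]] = C[0][0] = (1)*(3) + (-10)*(-6) + (-5)*(-8) = 103
C[0][1] = (1)*(6) + (-10)*(-10) + (-5)*(4) = 86
C[1][0] = (5)*(3) + (1)*(-6) + (5)*(-8) = -31
C[1][1] = (5)*(6) + (1)*(-10) + (5)*(4) = 40
C[2][0] = (-9)*(3) + (-1)*(-6) + (-4)*(-8) = 11
C[2][1] = (-9)*(6) + (-1)*(-10) + (-4)*(4) = -60
= [[103, 86], [-31, 40], [11, -60]]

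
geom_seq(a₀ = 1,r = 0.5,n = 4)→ [1.0, 0.5, 0.25, 0.125]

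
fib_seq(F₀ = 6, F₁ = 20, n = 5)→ [6, 20, 26, 46, 72]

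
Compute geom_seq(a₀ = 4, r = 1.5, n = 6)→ [4.0, 6.0, 9.0, 13.5, 20.25, 30.375]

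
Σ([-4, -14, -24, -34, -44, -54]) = (-4) + (-14) + (-24) + (-34) + (-44) + (-54)
= -174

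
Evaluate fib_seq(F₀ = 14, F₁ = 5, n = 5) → [14, 5, 19, 24, 43]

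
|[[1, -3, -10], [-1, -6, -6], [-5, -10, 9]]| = (1)*(1)*det([[-6, -6], [-10, 9]]) + (-1)*(-3)*det([[-1, -6], [-5, 9]]) + (1)*(-10)*det([[-1, -6], [-5, -10]])
= -114 + -117 + 200
= -31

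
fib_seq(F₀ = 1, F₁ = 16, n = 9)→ [1, 16, 17, 33, 50, 83, 133, 216, 349]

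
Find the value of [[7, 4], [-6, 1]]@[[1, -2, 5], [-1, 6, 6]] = [[3, 10, 59], [-7, 18, -24]]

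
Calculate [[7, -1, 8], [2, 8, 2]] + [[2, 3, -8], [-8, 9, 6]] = [[9, 2, 0], [-6, 17, 8]]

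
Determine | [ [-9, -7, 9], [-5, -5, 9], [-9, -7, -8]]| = -170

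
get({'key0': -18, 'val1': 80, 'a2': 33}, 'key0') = -18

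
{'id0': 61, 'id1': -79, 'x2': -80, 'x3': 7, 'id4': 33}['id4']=33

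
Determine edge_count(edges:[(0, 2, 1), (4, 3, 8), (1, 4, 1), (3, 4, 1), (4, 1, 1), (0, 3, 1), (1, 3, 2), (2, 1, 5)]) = 8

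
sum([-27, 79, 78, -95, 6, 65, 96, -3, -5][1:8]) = 226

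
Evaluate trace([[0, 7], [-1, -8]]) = -8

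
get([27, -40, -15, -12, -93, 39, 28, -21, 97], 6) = 28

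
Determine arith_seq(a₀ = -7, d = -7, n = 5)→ [-7, -14, -21, -28, -35]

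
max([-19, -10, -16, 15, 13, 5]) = 15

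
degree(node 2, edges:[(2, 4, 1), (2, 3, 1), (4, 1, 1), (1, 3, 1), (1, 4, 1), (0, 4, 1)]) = incident: (2,4), (2,3)
= 2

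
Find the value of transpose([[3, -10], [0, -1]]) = [[3, 0], [-10, -1]]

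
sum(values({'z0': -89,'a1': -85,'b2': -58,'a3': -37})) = (-89) + (-85) + (-58) + (-37)
= -269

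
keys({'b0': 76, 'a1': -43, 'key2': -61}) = ['b0', 'a1', 'key2']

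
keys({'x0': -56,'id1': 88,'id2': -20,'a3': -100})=['x0', 'id1', 'id2', 'a3']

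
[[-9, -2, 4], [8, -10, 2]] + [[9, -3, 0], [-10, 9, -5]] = [[0, -5, 4], [-2, -1, -3]]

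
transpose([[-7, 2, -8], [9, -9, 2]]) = [[-7, 9], [2, -9], [-8, 2]]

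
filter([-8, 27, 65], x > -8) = [27, 65]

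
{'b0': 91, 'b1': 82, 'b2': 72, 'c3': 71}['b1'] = 82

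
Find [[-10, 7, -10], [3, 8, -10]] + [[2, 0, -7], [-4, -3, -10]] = [[-8, 7, -17], [-1, 5, -20]]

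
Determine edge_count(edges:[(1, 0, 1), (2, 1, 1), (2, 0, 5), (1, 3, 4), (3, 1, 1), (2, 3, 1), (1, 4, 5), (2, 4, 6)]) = 8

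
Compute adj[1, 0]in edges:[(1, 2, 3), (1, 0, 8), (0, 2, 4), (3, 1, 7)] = 8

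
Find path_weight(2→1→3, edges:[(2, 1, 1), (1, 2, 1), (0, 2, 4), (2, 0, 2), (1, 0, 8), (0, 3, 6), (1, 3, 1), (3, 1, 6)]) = w(2→1)=1 + w(1→3)=1
= 2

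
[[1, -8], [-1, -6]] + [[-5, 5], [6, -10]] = [[-4, -3], [5, -16]]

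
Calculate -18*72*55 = -71280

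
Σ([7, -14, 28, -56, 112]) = 77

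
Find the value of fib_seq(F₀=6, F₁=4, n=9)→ [6, 4, 10, 14, 24, 38, 62, 100, 162]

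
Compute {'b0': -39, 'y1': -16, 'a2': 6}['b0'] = -39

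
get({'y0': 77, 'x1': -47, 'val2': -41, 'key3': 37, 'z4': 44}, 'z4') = 44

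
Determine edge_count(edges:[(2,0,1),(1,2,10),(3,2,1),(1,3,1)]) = 4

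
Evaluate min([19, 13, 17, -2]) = -2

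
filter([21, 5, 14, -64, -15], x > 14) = keep x where x > 14: 21✓, 5✗, 14✗, -64✗, -15✗
= [21]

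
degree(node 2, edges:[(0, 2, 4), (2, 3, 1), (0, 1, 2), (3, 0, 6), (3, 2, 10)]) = incident: (0,2), (2,3), (3,2)
= 3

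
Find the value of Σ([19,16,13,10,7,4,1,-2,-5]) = 63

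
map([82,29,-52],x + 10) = [92, 39, -42]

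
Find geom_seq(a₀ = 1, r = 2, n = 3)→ [1, 2, 4]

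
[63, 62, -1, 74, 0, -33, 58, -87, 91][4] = 0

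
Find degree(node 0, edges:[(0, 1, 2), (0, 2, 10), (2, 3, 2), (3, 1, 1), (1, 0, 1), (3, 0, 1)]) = incident: (0,1), (0,2), (1,0), (3,0)
= 4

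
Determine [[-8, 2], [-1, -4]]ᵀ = [[-8, -1], [2, -4]]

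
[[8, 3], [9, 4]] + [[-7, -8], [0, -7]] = [[1, -5], [9, -3]]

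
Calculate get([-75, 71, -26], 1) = 71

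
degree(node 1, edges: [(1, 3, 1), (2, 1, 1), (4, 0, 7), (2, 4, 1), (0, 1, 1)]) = 3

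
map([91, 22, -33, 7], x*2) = [182, 44, -66, 14]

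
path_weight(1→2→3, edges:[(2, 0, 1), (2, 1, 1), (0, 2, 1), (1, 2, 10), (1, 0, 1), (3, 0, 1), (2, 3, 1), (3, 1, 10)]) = w(1→2)=10 + w(2→3)=1
= 11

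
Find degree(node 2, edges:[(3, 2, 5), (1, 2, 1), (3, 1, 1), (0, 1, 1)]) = 2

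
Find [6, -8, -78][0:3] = [6, -8, -78]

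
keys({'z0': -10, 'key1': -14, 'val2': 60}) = ['z0', 'key1', 'val2']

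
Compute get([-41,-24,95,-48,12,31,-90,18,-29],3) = -48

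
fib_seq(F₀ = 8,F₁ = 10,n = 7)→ F_2 = F_1 + F_0 = 18
F_3 = F_2 + F_1 = 28
F_4 = F_3 + F_2 = 46
...
= [8, 10, 18, 28, 46, 74, 120]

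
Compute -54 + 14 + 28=-12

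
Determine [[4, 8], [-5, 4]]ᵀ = [[4, -5], [8, 4]]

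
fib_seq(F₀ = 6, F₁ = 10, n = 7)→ [6, 10, 16, 26, 42, 68, 110]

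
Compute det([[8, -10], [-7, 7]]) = -14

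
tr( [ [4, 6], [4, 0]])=diagonal: 4 + 0
= 4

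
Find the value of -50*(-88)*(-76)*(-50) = 16720000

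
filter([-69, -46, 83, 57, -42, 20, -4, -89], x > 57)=[83]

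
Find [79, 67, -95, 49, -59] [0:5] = [79, 67, -95, 49, -59]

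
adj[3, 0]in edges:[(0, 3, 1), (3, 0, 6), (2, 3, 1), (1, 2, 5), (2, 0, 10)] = 6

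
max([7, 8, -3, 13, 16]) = 16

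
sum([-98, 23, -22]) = (-98) + 23 + (-22)
= -97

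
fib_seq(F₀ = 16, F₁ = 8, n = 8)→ F_2 = F_1 + F_0 = 24
F_3 = F_2 + F_1 = 32
F_4 = F_3 + F_2 = 56
...
= [16, 8, 24, 32, 56, 88, 144, 232]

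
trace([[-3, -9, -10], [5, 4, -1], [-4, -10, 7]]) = diagonal: (-3) + 4 + 7
= 8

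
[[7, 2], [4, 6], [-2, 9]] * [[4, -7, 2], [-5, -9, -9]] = [[18, -67, -4], [-14, -82, -46], [-53, -67, -85]]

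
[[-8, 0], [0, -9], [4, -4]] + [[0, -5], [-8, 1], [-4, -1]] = [[-8, -5], [-8, -8], [0, -5]]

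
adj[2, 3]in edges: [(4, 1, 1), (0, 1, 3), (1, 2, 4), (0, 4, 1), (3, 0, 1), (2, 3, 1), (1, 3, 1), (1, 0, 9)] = 1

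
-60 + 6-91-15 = -160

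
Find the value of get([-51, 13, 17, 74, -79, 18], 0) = -51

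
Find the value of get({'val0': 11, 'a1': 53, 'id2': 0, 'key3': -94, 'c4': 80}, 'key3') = -94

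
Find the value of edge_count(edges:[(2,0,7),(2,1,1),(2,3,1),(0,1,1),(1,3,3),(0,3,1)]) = 6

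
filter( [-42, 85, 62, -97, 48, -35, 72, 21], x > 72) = [85]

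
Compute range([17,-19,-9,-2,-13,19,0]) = 38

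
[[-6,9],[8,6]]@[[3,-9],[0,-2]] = [[-18, 36], [24, -84]]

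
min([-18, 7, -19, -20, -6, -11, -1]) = -20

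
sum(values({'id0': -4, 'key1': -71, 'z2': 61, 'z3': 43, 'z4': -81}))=-52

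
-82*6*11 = -5412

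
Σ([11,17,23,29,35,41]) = 156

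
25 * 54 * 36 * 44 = 2138400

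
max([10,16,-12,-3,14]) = 16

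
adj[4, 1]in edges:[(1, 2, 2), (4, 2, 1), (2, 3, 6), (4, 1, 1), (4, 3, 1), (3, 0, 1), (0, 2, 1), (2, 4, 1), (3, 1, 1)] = 1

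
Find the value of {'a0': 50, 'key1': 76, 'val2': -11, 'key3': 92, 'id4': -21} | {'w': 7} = {'a0': 50, 'key1': 76, 'val2': -11, 'key3': 92, 'id4': -21, 'w': 7}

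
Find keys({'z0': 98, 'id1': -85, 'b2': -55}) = ['z0', 'id1', 'b2']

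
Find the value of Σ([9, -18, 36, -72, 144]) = 99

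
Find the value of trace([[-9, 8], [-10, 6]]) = diagonal: (-9) + 6
= -3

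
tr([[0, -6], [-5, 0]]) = diagonal: 0 + 0
= 0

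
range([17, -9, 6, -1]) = 26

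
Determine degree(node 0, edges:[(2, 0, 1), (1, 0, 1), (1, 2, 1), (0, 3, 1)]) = 3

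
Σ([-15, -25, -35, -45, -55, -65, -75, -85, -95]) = (-15) + (-25) + (-35) + (-45) + (-55) + (-65) + (-75) + (-85) + (-95)
= -495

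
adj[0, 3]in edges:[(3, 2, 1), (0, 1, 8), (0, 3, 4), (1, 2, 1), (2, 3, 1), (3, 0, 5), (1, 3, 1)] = 4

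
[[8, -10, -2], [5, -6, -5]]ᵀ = [[8, 5], [-10, -6], [-2, -5]]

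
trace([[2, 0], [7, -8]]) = -6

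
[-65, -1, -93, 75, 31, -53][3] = 75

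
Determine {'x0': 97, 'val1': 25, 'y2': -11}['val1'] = 25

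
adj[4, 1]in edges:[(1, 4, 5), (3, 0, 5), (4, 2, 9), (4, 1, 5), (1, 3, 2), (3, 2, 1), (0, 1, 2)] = 5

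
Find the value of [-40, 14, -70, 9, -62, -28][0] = -40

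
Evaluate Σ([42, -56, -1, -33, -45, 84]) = 42 + (-56) + (-1) + (-33) + (-45) + 84
= -9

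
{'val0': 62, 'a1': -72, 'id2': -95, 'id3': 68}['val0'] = 62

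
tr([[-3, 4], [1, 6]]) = diagonal: (-3) + 6
= 3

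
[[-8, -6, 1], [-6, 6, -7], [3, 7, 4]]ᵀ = [[-8, -6, 3], [-6, 6, 7], [1, -7, 4]]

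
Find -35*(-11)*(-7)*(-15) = 40425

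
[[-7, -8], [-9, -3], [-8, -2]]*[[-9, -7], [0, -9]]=C[0][0] = (-7)*(-9) + (-8)*(0) = 63
C[0][1] = (-7)*(-7) + (-8)*(-9) = 121
C[1][0] = (-9)*(-9) + (-3)*(0) = 81
C[1][1] = (-9)*(-7) + (-3)*(-9) = 90
C[2][0] = (-8)*(-9) + (-2)*(0) = 72
C[2][1] = (-8)*(-7) + (-2)*(-9) = 74
= [[63, 121], [81, 90], [72, 74]]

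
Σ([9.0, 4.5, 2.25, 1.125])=16.875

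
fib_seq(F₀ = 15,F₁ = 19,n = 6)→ F_2 = F_1 + F_0 = 34
F_3 = F_2 + F_1 = 53
F_4 = F_3 + F_2 = 87
...
= [15, 19, 34, 53, 87, 140]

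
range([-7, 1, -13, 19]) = 32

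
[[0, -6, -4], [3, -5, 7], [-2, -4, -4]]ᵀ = [[0, 3, -2], [-6, -5, -4], [-4, 7, -4]]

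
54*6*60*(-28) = -544320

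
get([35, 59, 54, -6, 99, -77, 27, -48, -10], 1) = 59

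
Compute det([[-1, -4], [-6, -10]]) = (-1)*(-10) - (-4)*(-6)
= -14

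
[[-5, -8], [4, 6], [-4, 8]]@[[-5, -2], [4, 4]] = [[-7, -22], [4, 16], [52, 40]]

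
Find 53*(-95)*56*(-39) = 10996440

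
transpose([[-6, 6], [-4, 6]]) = [[-6, -4], [6, 6]]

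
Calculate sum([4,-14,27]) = 4 + (-14) + 27
= 17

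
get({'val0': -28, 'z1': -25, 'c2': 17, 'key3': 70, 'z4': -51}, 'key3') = 70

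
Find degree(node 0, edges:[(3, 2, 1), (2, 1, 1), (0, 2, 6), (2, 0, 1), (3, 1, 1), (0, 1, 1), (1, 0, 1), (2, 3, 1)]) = incident: (0,2), (2,0), (0,1), (1,0)
= 4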